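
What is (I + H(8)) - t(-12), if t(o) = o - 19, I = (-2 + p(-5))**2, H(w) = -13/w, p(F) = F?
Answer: 627/8 ≈ 78.375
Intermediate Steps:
I = 49 (I = (-2 - 5)**2 = (-7)**2 = 49)
t(o) = -19 + o
(I + H(8)) - t(-12) = (49 - 13/8) - (-19 - 12) = (49 - 13*1/8) - 1*(-31) = (49 - 13/8) + 31 = 379/8 + 31 = 627/8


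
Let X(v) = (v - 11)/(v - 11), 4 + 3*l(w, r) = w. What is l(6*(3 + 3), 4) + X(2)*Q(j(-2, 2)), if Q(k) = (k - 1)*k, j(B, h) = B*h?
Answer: 92/3 ≈ 30.667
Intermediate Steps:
l(w, r) = -4/3 + w/3
X(v) = 1 (X(v) = (-11 + v)/(-11 + v) = 1)
Q(k) = k*(-1 + k) (Q(k) = (-1 + k)*k = k*(-1 + k))
l(6*(3 + 3), 4) + X(2)*Q(j(-2, 2)) = (-4/3 + (6*(3 + 3))/3) + 1*((-2*2)*(-1 - 2*2)) = (-4/3 + (6*6)/3) + 1*(-4*(-1 - 4)) = (-4/3 + (⅓)*36) + 1*(-4*(-5)) = (-4/3 + 12) + 1*20 = 32/3 + 20 = 92/3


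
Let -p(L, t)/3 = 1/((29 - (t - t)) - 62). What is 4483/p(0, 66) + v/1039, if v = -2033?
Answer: 51234174/1039 ≈ 49311.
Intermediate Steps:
p(L, t) = 1/11 (p(L, t) = -3/((29 - (t - t)) - 62) = -3/((29 - 1*0) - 62) = -3/((29 + 0) - 62) = -3/(29 - 62) = -3/(-33) = -3*(-1/33) = 1/11)
4483/p(0, 66) + v/1039 = 4483/(1/11) - 2033/1039 = 4483*11 - 2033*1/1039 = 49313 - 2033/1039 = 51234174/1039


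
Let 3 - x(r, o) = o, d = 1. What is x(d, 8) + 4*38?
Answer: 147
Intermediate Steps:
x(r, o) = 3 - o
x(d, 8) + 4*38 = (3 - 1*8) + 4*38 = (3 - 8) + 152 = -5 + 152 = 147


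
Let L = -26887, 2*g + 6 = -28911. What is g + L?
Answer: -82691/2 ≈ -41346.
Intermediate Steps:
g = -28917/2 (g = -3 + (½)*(-28911) = -3 - 28911/2 = -28917/2 ≈ -14459.)
g + L = -28917/2 - 26887 = -82691/2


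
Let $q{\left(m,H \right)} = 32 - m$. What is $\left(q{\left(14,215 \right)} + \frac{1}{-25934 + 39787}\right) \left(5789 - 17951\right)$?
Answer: $- \frac{3032655510}{13853} \approx -2.1892 \cdot 10^{5}$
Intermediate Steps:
$\left(q{\left(14,215 \right)} + \frac{1}{-25934 + 39787}\right) \left(5789 - 17951\right) = \left(\left(32 - 14\right) + \frac{1}{-25934 + 39787}\right) \left(5789 - 17951\right) = \left(\left(32 - 14\right) + \frac{1}{13853}\right) \left(-12162\right) = \left(18 + \frac{1}{13853}\right) \left(-12162\right) = \frac{249355}{13853} \left(-12162\right) = - \frac{3032655510}{13853}$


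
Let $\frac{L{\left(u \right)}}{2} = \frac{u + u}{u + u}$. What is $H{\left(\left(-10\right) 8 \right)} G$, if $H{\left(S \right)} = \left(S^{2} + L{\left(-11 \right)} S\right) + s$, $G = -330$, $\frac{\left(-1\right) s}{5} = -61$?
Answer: $-2159850$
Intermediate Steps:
$s = 305$ ($s = \left(-5\right) \left(-61\right) = 305$)
$L{\left(u \right)} = 2$ ($L{\left(u \right)} = 2 \frac{u + u}{u + u} = 2 \frac{2 u}{2 u} = 2 \cdot 2 u \frac{1}{2 u} = 2 \cdot 1 = 2$)
$H{\left(S \right)} = 305 + S^{2} + 2 S$ ($H{\left(S \right)} = \left(S^{2} + 2 S\right) + 305 = 305 + S^{2} + 2 S$)
$H{\left(\left(-10\right) 8 \right)} G = \left(305 + \left(\left(-10\right) 8\right)^{2} + 2 \left(\left(-10\right) 8\right)\right) \left(-330\right) = \left(305 + \left(-80\right)^{2} + 2 \left(-80\right)\right) \left(-330\right) = \left(305 + 6400 - 160\right) \left(-330\right) = 6545 \left(-330\right) = -2159850$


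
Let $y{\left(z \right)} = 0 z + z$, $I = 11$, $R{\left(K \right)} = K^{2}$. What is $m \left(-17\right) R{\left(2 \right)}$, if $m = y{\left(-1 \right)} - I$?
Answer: $816$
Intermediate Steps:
$y{\left(z \right)} = z$ ($y{\left(z \right)} = 0 + z = z$)
$m = -12$ ($m = -1 - 11 = -12$)
$m \left(-17\right) R{\left(2 \right)} = \left(-12\right) \left(-17\right) 2^{2} = 204 \cdot 4 = 816$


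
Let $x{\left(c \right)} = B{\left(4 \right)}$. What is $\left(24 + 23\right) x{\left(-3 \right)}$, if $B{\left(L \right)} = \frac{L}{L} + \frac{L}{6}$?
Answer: $\frac{235}{3} \approx 78.333$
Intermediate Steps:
$B{\left(L \right)} = 1 + \frac{L}{6}$ ($B{\left(L \right)} = 1 + L \frac{1}{6} = 1 + \frac{L}{6}$)
$x{\left(c \right)} = \frac{5}{3}$ ($x{\left(c \right)} = 1 + \frac{1}{6} \cdot 4 = 1 + \frac{2}{3} = \frac{5}{3}$)
$\left(24 + 23\right) x{\left(-3 \right)} = \left(24 + 23\right) \frac{5}{3} = 47 \cdot \frac{5}{3} = \frac{235}{3}$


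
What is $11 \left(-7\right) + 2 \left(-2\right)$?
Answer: $-81$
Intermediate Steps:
$11 \left(-7\right) + 2 \left(-2\right) = -77 - 4 = -81$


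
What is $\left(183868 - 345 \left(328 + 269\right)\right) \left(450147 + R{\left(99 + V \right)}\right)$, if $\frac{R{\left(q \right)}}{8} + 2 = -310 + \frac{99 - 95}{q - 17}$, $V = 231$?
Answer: $- \frac{3096116625115}{313} \approx -9.8917 \cdot 10^{9}$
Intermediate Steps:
$R{\left(q \right)} = -2496 + \frac{32}{-17 + q}$ ($R{\left(q \right)} = -16 + 8 \left(-310 + \frac{99 - 95}{q - 17}\right) = -16 + 8 \left(-310 + \frac{4}{-17 + q}\right) = -16 - \left(2480 - \frac{32}{-17 + q}\right) = -2496 + \frac{32}{-17 + q}$)
$\left(183868 - 345 \left(328 + 269\right)\right) \left(450147 + R{\left(99 + V \right)}\right) = \left(183868 - 345 \left(328 + 269\right)\right) \left(450147 + \frac{32 \left(1327 - 78 \left(99 + 231\right)\right)}{-17 + \left(99 + 231\right)}\right) = \left(183868 - 205965\right) \left(450147 + \frac{32 \left(1327 - 25740\right)}{-17 + 330}\right) = \left(183868 - 205965\right) \left(450147 + \frac{32 \left(1327 - 25740\right)}{313}\right) = - 22097 \left(450147 + 32 \cdot \frac{1}{313} \left(-24413\right)\right) = - 22097 \left(450147 - \frac{781216}{313}\right) = \left(-22097\right) \frac{140114795}{313} = - \frac{3096116625115}{313}$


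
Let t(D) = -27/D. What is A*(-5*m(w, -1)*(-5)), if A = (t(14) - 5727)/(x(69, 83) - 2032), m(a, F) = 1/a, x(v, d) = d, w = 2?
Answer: 2005125/54572 ≈ 36.743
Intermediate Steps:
A = 80205/27286 (A = (-27/14 - 5727)/(83 - 2032) = (-27*1/14 - 5727)/(-1949) = (-27/14 - 5727)*(-1/1949) = -80205/14*(-1/1949) = 80205/27286 ≈ 2.9394)
A*(-5*m(w, -1)*(-5)) = 80205*(-5/2*(-5))/27286 = (80205/27286)*(25/2) = 2005125/54572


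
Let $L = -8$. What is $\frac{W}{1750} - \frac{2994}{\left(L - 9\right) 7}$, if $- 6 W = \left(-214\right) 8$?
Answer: $\frac{1130026}{44625} \approx 25.323$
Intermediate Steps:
$W = \frac{856}{3}$ ($W = - \frac{\left(-214\right) 8}{6} = \left(- \frac{1}{6}\right) \left(-1712\right) = \frac{856}{3} \approx 285.33$)
$\frac{W}{1750} - \frac{2994}{\left(L - 9\right) 7} = \frac{856}{3 \cdot 1750} - \frac{2994}{\left(-8 - 9\right) 7} = \frac{856}{3} \cdot \frac{1}{1750} - \frac{2994}{\left(-17\right) 7} = \frac{428}{2625} - \frac{2994}{-119} = \frac{428}{2625} - - \frac{2994}{119} = \frac{428}{2625} + \frac{2994}{119} = \frac{1130026}{44625}$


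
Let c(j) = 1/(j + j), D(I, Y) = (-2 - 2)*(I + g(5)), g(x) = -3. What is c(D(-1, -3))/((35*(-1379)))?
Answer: -1/1544480 ≈ -6.4747e-7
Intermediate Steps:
D(I, Y) = 12 - 4*I (D(I, Y) = (-2 - 2)*(I - 3) = -4*(-3 + I) = 12 - 4*I)
c(j) = 1/(2*j)
c(D(-1, -3))/((35*(-1379))) = (1/(2*(12 - 4*(-1))))/((35*(-1379))) = (1/(2*(12 + 4)))/(-48265) = ((½)/16)*(-1/48265) = ((½)*(1/16))*(-1/48265) = (1/32)*(-1/48265) = -1/1544480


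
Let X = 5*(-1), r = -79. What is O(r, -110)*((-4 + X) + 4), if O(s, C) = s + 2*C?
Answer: 1495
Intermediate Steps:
X = -5
O(r, -110)*((-4 + X) + 4) = (-79 + 2*(-110))*((-4 - 5) + 4) = (-79 - 220)*(-9 + 4) = -299*(-5) = 1495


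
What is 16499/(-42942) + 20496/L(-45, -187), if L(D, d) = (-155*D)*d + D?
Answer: -1244496659/3111792030 ≈ -0.39993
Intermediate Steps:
L(D, d) = D - 155*D*d (L(D, d) = -155*D*d + D = D - 155*D*d)
16499/(-42942) + 20496/L(-45, -187) = 16499/(-42942) + 20496/((-45*(1 - 155*(-187)))) = 16499*(-1/42942) + 20496/((-45*(1 + 28985))) = -16499/42942 + 20496/((-45*28986)) = -16499/42942 + 20496/(-1304370) = -16499/42942 + 20496*(-1/1304370) = -16499/42942 - 3416/217395 = -1244496659/3111792030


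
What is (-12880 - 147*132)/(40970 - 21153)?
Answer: -4612/2831 ≈ -1.6291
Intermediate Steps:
(-12880 - 147*132)/(40970 - 21153) = (-12880 - 19404)/19817 = -32284*1/19817 = -4612/2831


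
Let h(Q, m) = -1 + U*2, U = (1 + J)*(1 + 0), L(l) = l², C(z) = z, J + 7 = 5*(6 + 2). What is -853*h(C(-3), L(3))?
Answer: -57151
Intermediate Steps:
J = 33 (J = -7 + 5*(6 + 2) = -7 + 5*8 = -7 + 40 = 33)
U = 34 (U = (1 + 33)*(1 + 0) = 34*1 = 34)
h(Q, m) = 67 (h(Q, m) = -1 + 34*2 = -1 + 68 = 67)
-853*h(C(-3), L(3)) = -853*67 = -57151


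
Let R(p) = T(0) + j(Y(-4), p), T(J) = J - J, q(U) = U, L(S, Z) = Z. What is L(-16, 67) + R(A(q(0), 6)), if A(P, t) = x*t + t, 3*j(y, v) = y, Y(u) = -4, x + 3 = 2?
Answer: 197/3 ≈ 65.667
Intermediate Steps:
x = -1 (x = -3 + 2 = -1)
j(y, v) = y/3
T(J) = 0
A(P, t) = 0 (A(P, t) = -t + t = 0)
R(p) = -4/3 (R(p) = 0 + (⅓)*(-4) = 0 - 4/3 = -4/3)
L(-16, 67) + R(A(q(0), 6)) = 67 - 4/3 = 197/3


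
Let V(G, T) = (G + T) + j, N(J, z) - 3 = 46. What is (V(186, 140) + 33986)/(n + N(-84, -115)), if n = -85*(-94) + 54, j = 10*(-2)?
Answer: 34292/8093 ≈ 4.2372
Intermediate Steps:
N(J, z) = 49 (N(J, z) = 3 + 46 = 49)
j = -20
V(G, T) = -20 + G + T (V(G, T) = (G + T) - 20 = -20 + G + T)
n = 8044 (n = 7990 + 54 = 8044)
(V(186, 140) + 33986)/(n + N(-84, -115)) = ((-20 + 186 + 140) + 33986)/(8044 + 49) = (306 + 33986)/8093 = 34292*(1/8093) = 34292/8093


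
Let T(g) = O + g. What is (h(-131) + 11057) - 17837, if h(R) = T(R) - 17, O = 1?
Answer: -6927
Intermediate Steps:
T(g) = 1 + g
h(R) = -16 + R (h(R) = (1 + R) - 17 = -16 + R)
(h(-131) + 11057) - 17837 = ((-16 - 131) + 11057) - 17837 = (-147 + 11057) - 17837 = 10910 - 17837 = -6927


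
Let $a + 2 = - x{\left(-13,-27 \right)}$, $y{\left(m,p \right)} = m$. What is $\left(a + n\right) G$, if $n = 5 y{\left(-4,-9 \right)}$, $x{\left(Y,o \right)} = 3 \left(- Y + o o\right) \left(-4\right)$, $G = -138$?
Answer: $-1225716$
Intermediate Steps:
$x{\left(Y,o \right)} = - 12 o^{2} + 12 Y$ ($x{\left(Y,o \right)} = 3 \left(- Y + o^{2}\right) \left(-4\right) = 3 \left(o^{2} - Y\right) \left(-4\right) = \left(- 3 Y + 3 o^{2}\right) \left(-4\right) = - 12 o^{2} + 12 Y$)
$n = -20$ ($n = 5 \left(-4\right) = -20$)
$a = 8902$ ($a = -2 - \left(- 12 \left(-27\right)^{2} + 12 \left(-13\right)\right) = -2 - \left(\left(-12\right) 729 - 156\right) = -2 - \left(-8748 - 156\right) = -2 - -8904 = -2 + 8904 = 8902$)
$\left(a + n\right) G = \left(8902 - 20\right) \left(-138\right) = 8882 \left(-138\right) = -1225716$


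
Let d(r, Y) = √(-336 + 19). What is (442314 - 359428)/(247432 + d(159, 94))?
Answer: 20508648752/61222594941 - 82886*I*√317/61222594941 ≈ 0.33498 - 2.4105e-5*I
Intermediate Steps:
d(r, Y) = I*√317 (d(r, Y) = √(-317) = I*√317)
(442314 - 359428)/(247432 + d(159, 94)) = (442314 - 359428)/(247432 + I*√317) = 82886/(247432 + I*√317)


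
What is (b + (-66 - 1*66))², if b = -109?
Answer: 58081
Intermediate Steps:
(b + (-66 - 1*66))² = (-109 + (-66 - 1*66))² = (-109 + (-66 - 66))² = (-109 - 132)² = (-241)² = 58081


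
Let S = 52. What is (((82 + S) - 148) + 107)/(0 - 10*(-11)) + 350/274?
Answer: 31991/15070 ≈ 2.1228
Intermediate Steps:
(((82 + S) - 148) + 107)/(0 - 10*(-11)) + 350/274 = (((82 + 52) - 148) + 107)/(0 - 10*(-11)) + 350/274 = ((134 - 148) + 107)/(0 + 110) + 350*(1/274) = (-14 + 107)/110 + 175/137 = 93*(1/110) + 175/137 = 93/110 + 175/137 = 31991/15070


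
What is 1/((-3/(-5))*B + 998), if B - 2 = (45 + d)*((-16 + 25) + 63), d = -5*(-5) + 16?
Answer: 5/23572 ≈ 0.00021212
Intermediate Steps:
d = 41 (d = 25 + 16 = 41)
B = 6194 (B = 2 + (45 + 41)*((-16 + 25) + 63) = 2 + 86*(9 + 63) = 2 + 86*72 = 2 + 6192 = 6194)
1/((-3/(-5))*B + 998) = 1/(-3/(-5)*6194 + 998) = 1/(-3*(-⅕)*6194 + 998) = 1/((⅗)*6194 + 998) = 1/(18582/5 + 998) = 1/(23572/5) = 5/23572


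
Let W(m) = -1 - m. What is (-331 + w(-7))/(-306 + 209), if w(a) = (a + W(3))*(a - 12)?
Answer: 122/97 ≈ 1.2577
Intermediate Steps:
w(a) = (-12 + a)*(-4 + a) (w(a) = (a + (-1 - 1*3))*(a - 12) = (a + (-1 - 3))*(-12 + a) = (a - 4)*(-12 + a) = (-4 + a)*(-12 + a) = (-12 + a)*(-4 + a))
(-331 + w(-7))/(-306 + 209) = (-331 + (48 + (-7)² - 16*(-7)))/(-306 + 209) = (-331 + (48 + 49 + 112))/(-97) = (-331 + 209)*(-1/97) = -122*(-1/97) = 122/97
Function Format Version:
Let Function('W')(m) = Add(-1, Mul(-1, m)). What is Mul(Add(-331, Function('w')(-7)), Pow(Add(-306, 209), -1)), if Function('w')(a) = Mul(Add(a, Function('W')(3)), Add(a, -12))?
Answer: Rational(122, 97) ≈ 1.2577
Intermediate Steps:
Function('w')(a) = Mul(Add(-12, a), Add(-4, a)) (Function('w')(a) = Mul(Add(a, Add(-1, Mul(-1, 3))), Add(a, -12)) = Mul(Add(a, Add(-1, -3)), Add(-12, a)) = Mul(Add(a, -4), Add(-12, a)) = Mul(Add(-4, a), Add(-12, a)) = Mul(Add(-12, a), Add(-4, a)))
Mul(Add(-331, Function('w')(-7)), Pow(Add(-306, 209), -1)) = Mul(Add(-331, Add(48, Pow(-7, 2), Mul(-16, -7))), Pow(Add(-306, 209), -1)) = Mul(Add(-331, Add(48, 49, 112)), Pow(-97, -1)) = Mul(Add(-331, 209), Rational(-1, 97)) = Mul(-122, Rational(-1, 97)) = Rational(122, 97)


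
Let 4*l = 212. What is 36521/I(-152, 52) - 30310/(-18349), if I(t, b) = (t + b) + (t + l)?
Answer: -664092139/3651451 ≈ -181.87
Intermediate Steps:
l = 53 (l = (¼)*212 = 53)
I(t, b) = 53 + b + 2*t (I(t, b) = (t + b) + (t + 53) = (b + t) + (53 + t) = 53 + b + 2*t)
36521/I(-152, 52) - 30310/(-18349) = 36521/(53 + 52 + 2*(-152)) - 30310/(-18349) = 36521/(53 + 52 - 304) - 30310*(-1/18349) = 36521/(-199) + 30310/18349 = 36521*(-1/199) + 30310/18349 = -36521/199 + 30310/18349 = -664092139/3651451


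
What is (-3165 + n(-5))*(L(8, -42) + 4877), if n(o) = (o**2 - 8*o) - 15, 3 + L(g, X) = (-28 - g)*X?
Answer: -19892390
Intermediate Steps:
L(g, X) = -3 + X*(-28 - g) (L(g, X) = -3 + (-28 - g)*X = -3 + X*(-28 - g))
n(o) = -15 + o**2 - 8*o
(-3165 + n(-5))*(L(8, -42) + 4877) = (-3165 + (-15 + (-5)**2 - 8*(-5)))*((-3 - 28*(-42) - 1*(-42)*8) + 4877) = (-3165 + (-15 + 25 + 40))*((-3 + 1176 + 336) + 4877) = (-3165 + 50)*(1509 + 4877) = -3115*6386 = -19892390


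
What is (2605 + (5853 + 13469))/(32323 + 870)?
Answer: 21927/33193 ≈ 0.66059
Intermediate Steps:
(2605 + (5853 + 13469))/(32323 + 870) = (2605 + 19322)/33193 = 21927*(1/33193) = 21927/33193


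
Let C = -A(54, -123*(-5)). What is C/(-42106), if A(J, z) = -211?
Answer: -211/42106 ≈ -0.0050112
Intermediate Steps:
C = 211 (C = -1*(-211) = 211)
C/(-42106) = 211/(-42106) = 211*(-1/42106) = -211/42106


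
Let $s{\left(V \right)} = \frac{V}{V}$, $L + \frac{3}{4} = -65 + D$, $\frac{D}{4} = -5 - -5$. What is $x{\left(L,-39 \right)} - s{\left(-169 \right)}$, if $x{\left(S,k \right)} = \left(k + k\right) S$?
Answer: $\frac{10255}{2} \approx 5127.5$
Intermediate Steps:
$D = 0$ ($D = 4 \left(-5 - -5\right) = 4 \left(-5 + 5\right) = 4 \cdot 0 = 0$)
$L = - \frac{263}{4}$ ($L = - \frac{3}{4} + \left(-65 + 0\right) = - \frac{3}{4} - 65 = - \frac{263}{4} \approx -65.75$)
$s{\left(V \right)} = 1$
$x{\left(S,k \right)} = 2 S k$ ($x{\left(S,k \right)} = 2 k S = 2 S k$)
$x{\left(L,-39 \right)} - s{\left(-169 \right)} = 2 \left(- \frac{263}{4}\right) \left(-39\right) - 1 = \frac{10257}{2} - 1 = \frac{10255}{2}$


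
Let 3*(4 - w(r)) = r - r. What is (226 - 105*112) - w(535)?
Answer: -11538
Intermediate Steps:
w(r) = 4 (w(r) = 4 - (r - r)/3 = 4 - ⅓*0 = 4 + 0 = 4)
(226 - 105*112) - w(535) = (226 - 105*112) - 1*4 = (226 - 11760) - 4 = -11534 - 4 = -11538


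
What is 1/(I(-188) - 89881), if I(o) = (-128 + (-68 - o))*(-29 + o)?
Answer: -1/88145 ≈ -1.1345e-5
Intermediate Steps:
I(o) = (-196 - o)*(-29 + o)
1/(I(-188) - 89881) = 1/((5684 - 1*(-188)**2 - 167*(-188)) - 89881) = 1/((5684 - 1*35344 + 31396) - 89881) = 1/((5684 - 35344 + 31396) - 89881) = 1/(1736 - 89881) = 1/(-88145) = -1/88145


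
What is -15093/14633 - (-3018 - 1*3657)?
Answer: 97660182/14633 ≈ 6674.0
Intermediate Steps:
-15093/14633 - (-3018 - 1*3657) = -15093*1/14633 - (-3018 - 3657) = -15093/14633 - 1*(-6675) = -15093/14633 + 6675 = 97660182/14633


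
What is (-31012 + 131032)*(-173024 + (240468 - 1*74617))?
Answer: -717443460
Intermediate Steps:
(-31012 + 131032)*(-173024 + (240468 - 1*74617)) = 100020*(-173024 + (240468 - 74617)) = 100020*(-173024 + 165851) = 100020*(-7173) = -717443460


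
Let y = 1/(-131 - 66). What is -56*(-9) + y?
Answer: 99287/197 ≈ 504.00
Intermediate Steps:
y = -1/197 (y = 1/(-197) = -1/197 ≈ -0.0050761)
-56*(-9) + y = -56*(-9) - 1/197 = 504 - 1/197 = 99287/197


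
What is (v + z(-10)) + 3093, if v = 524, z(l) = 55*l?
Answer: 3067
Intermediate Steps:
(v + z(-10)) + 3093 = (524 + 55*(-10)) + 3093 = (524 - 550) + 3093 = -26 + 3093 = 3067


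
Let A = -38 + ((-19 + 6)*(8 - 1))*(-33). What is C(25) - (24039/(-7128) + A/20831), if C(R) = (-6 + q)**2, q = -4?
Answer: 1703106521/16498152 ≈ 103.23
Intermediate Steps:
A = 2965 (A = -38 - 13*7*(-33) = -38 - 91*(-33) = -38 + 3003 = 2965)
C(R) = 100 (C(R) = (-6 - 4)**2 = (-10)**2 = 100)
C(25) - (24039/(-7128) + A/20831) = 100 - (24039/(-7128) + 2965/20831) = 100 - (24039*(-1/7128) + 2965*(1/20831)) = 100 - (-2671/792 + 2965/20831) = 100 - 1*(-53291321/16498152) = 100 + 53291321/16498152 = 1703106521/16498152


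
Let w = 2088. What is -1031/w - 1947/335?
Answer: -4410721/699480 ≈ -6.3057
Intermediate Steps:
-1031/w - 1947/335 = -1031/2088 - 1947/335 = -4410721/699480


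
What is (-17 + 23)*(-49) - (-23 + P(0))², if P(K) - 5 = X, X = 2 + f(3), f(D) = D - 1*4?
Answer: -583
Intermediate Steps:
f(D) = -4 + D (f(D) = D - 4 = -4 + D)
X = 1 (X = 2 + (-4 + 3) = 2 - 1 = 1)
P(K) = 6 (P(K) = 5 + 1 = 6)
(-17 + 23)*(-49) - (-23 + P(0))² = (-17 + 23)*(-49) - (-23 + 6)² = 6*(-49) - 1*(-17)² = -294 - 1*289 = -294 - 289 = -583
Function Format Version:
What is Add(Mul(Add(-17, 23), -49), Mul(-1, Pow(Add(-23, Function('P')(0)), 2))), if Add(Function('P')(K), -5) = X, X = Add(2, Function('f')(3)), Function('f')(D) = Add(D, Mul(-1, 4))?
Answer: -583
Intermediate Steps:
Function('f')(D) = Add(-4, D) (Function('f')(D) = Add(D, -4) = Add(-4, D))
X = 1 (X = Add(2, Add(-4, 3)) = Add(2, -1) = 1)
Function('P')(K) = 6 (Function('P')(K) = Add(5, 1) = 6)
Add(Mul(Add(-17, 23), -49), Mul(-1, Pow(Add(-23, Function('P')(0)), 2))) = Add(Mul(Add(-17, 23), -49), Mul(-1, Pow(Add(-23, 6), 2))) = Add(Mul(6, -49), Mul(-1, Pow(-17, 2))) = Add(-294, Mul(-1, 289)) = Add(-294, -289) = -583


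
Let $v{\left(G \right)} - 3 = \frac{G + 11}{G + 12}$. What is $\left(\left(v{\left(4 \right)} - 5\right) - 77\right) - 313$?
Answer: $- \frac{6257}{16} \approx -391.06$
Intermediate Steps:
$v{\left(G \right)} = 3 + \frac{11 + G}{12 + G}$ ($v{\left(G \right)} = 3 + \frac{G + 11}{G + 12} = 3 + \frac{11 + G}{12 + G}$)
$\left(\left(v{\left(4 \right)} - 5\right) - 77\right) - 313 = \left(\left(\frac{47 + 4 \cdot 4}{12 + 4} - 5\right) - 77\right) - 313 = \left(\left(\frac{47 + 16}{16} - 5\right) - 77\right) - 313 = \left(\left(\frac{1}{16} \cdot 63 - 5\right) - 77\right) - 313 = \left(\left(\frac{63}{16} - 5\right) - 77\right) - 313 = \left(- \frac{17}{16} - 77\right) - 313 = - \frac{1249}{16} - 313 = - \frac{6257}{16}$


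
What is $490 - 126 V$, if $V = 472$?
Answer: $-58982$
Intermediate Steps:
$490 - 126 V = 490 - 59472 = -58982$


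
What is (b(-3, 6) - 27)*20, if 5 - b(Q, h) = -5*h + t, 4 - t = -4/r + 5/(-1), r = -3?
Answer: 20/3 ≈ 6.6667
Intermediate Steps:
t = 23/3 (t = 4 - (-4/(-3) + 5/(-1)) = 4 - (-4*(-1/3) + 5*(-1)) = 4 - (4/3 - 5) = 4 - 1*(-11/3) = 4 + 11/3 = 23/3 ≈ 7.6667)
b(Q, h) = -8/3 + 5*h (b(Q, h) = 5 - (-5*h + 23/3) = 5 - (23/3 - 5*h) = 5 + (-23/3 + 5*h) = -8/3 + 5*h)
(b(-3, 6) - 27)*20 = ((-8/3 + 5*6) - 27)*20 = ((-8/3 + 30) - 27)*20 = (82/3 - 27)*20 = (1/3)*20 = 20/3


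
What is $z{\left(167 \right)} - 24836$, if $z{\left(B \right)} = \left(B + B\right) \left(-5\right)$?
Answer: $-26506$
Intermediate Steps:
$z{\left(B \right)} = - 10 B$ ($z{\left(B \right)} = 2 B \left(-5\right) = - 10 B$)
$z{\left(167 \right)} - 24836 = \left(-10\right) 167 - 24836 = -1670 - 24836 = -26506$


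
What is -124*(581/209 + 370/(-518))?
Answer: -374728/1463 ≈ -256.14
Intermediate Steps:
-124*(581/209 + 370/(-518)) = -124*(581*(1/209) + 370*(-1/518)) = -124*(581/209 - 5/7) = -124*3022/1463 = -374728/1463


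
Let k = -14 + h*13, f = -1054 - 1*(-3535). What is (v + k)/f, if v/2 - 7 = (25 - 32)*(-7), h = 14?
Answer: 280/2481 ≈ 0.11286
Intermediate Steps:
f = 2481 (f = -1054 + 3535 = 2481)
v = 112 (v = 14 + 2*((25 - 32)*(-7)) = 14 + 2*(-7*(-7)) = 14 + 2*49 = 14 + 98 = 112)
k = 168 (k = -14 + 14*13 = -14 + 182 = 168)
(v + k)/f = (112 + 168)/2481 = 280*(1/2481) = 280/2481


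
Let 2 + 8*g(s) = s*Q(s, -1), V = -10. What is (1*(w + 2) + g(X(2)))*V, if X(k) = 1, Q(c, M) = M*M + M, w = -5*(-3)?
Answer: -335/2 ≈ -167.50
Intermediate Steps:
w = 15
Q(c, M) = M + M**2 (Q(c, M) = M**2 + M = M + M**2)
g(s) = -1/4 (g(s) = -1/4 + (s*(-(1 - 1)))/8 = -1/4 + (s*(-1*0))/8 = -1/4 + (s*0)/8 = -1/4 + (1/8)*0 = -1/4 + 0 = -1/4)
(1*(w + 2) + g(X(2)))*V = (1*(15 + 2) - 1/4)*(-10) = (1*17 - 1/4)*(-10) = (17 - 1/4)*(-10) = (67/4)*(-10) = -335/2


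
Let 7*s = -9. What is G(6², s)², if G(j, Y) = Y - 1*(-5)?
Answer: 676/49 ≈ 13.796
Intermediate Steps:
s = -9/7 (s = (⅐)*(-9) = -9/7 ≈ -1.2857)
G(j, Y) = 5 + Y (G(j, Y) = Y + 5 = 5 + Y)
G(6², s)² = (5 - 9/7)² = (26/7)² = 676/49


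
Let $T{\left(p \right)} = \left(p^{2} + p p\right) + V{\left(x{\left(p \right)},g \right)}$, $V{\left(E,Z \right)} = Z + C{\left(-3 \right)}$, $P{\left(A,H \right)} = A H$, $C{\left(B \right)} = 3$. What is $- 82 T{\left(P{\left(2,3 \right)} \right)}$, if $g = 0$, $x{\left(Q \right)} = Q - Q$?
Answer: $-6150$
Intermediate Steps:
$x{\left(Q \right)} = 0$
$V{\left(E,Z \right)} = 3 + Z$ ($V{\left(E,Z \right)} = Z + 3 = 3 + Z$)
$T{\left(p \right)} = 3 + 2 p^{2}$ ($T{\left(p \right)} = \left(p^{2} + p p\right) + \left(3 + 0\right) = \left(p^{2} + p^{2}\right) + 3 = 2 p^{2} + 3 = 3 + 2 p^{2}$)
$- 82 T{\left(P{\left(2,3 \right)} \right)} = - 82 \left(3 + 2 \left(2 \cdot 3\right)^{2}\right) = - 82 \left(3 + 2 \cdot 6^{2}\right) = - 82 \left(3 + 2 \cdot 36\right) = - 82 \left(3 + 72\right) = \left(-82\right) 75 = -6150$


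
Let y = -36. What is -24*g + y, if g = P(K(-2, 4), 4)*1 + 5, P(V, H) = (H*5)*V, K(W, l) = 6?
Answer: -3036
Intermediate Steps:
P(V, H) = 5*H*V (P(V, H) = (5*H)*V = 5*H*V)
g = 125 (g = (5*4*6)*1 + 5 = 120*1 + 5 = 120 + 5 = 125)
-24*g + y = -24*125 - 36 = -3000 - 36 = -3036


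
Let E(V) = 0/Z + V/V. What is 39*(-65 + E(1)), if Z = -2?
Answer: -2496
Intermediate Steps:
E(V) = 1 (E(V) = 0/(-2) + V/V = 0*(-½) + 1 = 0 + 1 = 1)
39*(-65 + E(1)) = 39*(-65 + 1) = 39*(-64) = -2496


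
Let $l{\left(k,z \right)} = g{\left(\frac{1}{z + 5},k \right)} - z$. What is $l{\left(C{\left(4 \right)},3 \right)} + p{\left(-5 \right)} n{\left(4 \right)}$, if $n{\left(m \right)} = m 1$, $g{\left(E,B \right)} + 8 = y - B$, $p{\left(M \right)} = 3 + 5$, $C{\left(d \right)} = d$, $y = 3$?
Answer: $20$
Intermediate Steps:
$p{\left(M \right)} = 8$
$g{\left(E,B \right)} = -5 - B$ ($g{\left(E,B \right)} = -8 - \left(-3 + B\right) = -5 - B$)
$n{\left(m \right)} = m$
$l{\left(k,z \right)} = -5 - k - z$ ($l{\left(k,z \right)} = \left(-5 - k\right) - z = -5 - k - z$)
$l{\left(C{\left(4 \right)},3 \right)} + p{\left(-5 \right)} n{\left(4 \right)} = \left(-5 - 4 - 3\right) + 8 \cdot 4 = \left(-5 - 4 - 3\right) + 32 = -12 + 32 = 20$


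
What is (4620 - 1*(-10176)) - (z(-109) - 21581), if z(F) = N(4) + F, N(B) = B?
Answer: 36482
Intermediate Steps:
z(F) = 4 + F
(4620 - 1*(-10176)) - (z(-109) - 21581) = (4620 - 1*(-10176)) - ((4 - 109) - 21581) = (4620 + 10176) - (-105 - 21581) = 14796 - 1*(-21686) = 14796 + 21686 = 36482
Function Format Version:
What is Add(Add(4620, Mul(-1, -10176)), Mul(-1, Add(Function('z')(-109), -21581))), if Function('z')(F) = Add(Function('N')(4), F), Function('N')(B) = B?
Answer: 36482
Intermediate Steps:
Function('z')(F) = Add(4, F)
Add(Add(4620, Mul(-1, -10176)), Mul(-1, Add(Function('z')(-109), -21581))) = Add(Add(4620, Mul(-1, -10176)), Mul(-1, Add(Add(4, -109), -21581))) = Add(Add(4620, 10176), Mul(-1, Add(-105, -21581))) = Add(14796, Mul(-1, -21686)) = Add(14796, 21686) = 36482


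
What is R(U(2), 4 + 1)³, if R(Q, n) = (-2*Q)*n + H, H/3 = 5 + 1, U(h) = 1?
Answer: 512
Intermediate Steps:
H = 18 (H = 3*(5 + 1) = 3*6 = 18)
R(Q, n) = 18 - 2*Q*n (R(Q, n) = (-2*Q)*n + 18 = -2*Q*n + 18 = 18 - 2*Q*n)
R(U(2), 4 + 1)³ = (18 - 2*1*(4 + 1))³ = (18 - 2*1*5)³ = (18 - 10)³ = 8³ = 512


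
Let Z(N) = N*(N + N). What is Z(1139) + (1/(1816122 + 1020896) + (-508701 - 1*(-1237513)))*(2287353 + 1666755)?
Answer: 4087864845466019096/1418509 ≈ 2.8818e+12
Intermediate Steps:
Z(N) = 2*N² (Z(N) = N*(2*N) = 2*N²)
Z(1139) + (1/(1816122 + 1020896) + (-508701 - 1*(-1237513)))*(2287353 + 1666755) = 2*1139² + (1/(1816122 + 1020896) + (-508701 - 1*(-1237513)))*(2287353 + 1666755) = 2*1297321 + (1/2837018 + (-508701 + 1237513))*3954108 = 2594642 + (1/2837018 + 728812)*3954108 = 2594642 + (2067652762617/2837018)*3954108 = 2594642 + 4087861164942990318/1418509 = 4087864845466019096/1418509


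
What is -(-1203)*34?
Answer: 40902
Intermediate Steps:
-(-1203)*34 = -1203*(-34) = 40902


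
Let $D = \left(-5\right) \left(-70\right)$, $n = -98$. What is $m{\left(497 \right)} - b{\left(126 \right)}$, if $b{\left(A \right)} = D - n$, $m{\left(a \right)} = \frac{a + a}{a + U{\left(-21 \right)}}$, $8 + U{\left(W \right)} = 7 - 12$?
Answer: $- \frac{107919}{242} \approx -445.95$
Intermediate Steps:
$U{\left(W \right)} = -13$ ($U{\left(W \right)} = -8 + \left(7 - 12\right) = -8 - 5 = -13$)
$m{\left(a \right)} = \frac{2 a}{-13 + a}$ ($m{\left(a \right)} = \frac{a + a}{a - 13} = \frac{2 a}{-13 + a}$)
$D = 350$
$b{\left(A \right)} = 448$ ($b{\left(A \right)} = 350 - -98 = 350 + 98 = 448$)
$m{\left(497 \right)} - b{\left(126 \right)} = 2 \cdot 497 \frac{1}{-13 + 497} - 448 = 2 \cdot 497 \cdot \frac{1}{484} - 448 = \frac{497}{242} - 448 = - \frac{107919}{242}$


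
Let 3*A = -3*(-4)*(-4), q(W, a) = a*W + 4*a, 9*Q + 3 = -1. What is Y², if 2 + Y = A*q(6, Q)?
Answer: 386884/81 ≈ 4776.3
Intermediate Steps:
Q = -4/9 (Q = -⅓ + (⅑)*(-1) = -⅓ - ⅑ = -4/9 ≈ -0.44444)
q(W, a) = 4*a + W*a (q(W, a) = W*a + 4*a = 4*a + W*a)
A = -16 (A = (-3*(-4)*(-4))/3 = (12*(-4))/3 = (⅓)*(-48) = -16)
Y = 622/9 (Y = -2 - (-64)*(4 + 6)/9 = -2 - (-64)*10/9 = -2 - 16*(-40/9) = -2 + 640/9 = 622/9 ≈ 69.111)
Y² = (622/9)² = 386884/81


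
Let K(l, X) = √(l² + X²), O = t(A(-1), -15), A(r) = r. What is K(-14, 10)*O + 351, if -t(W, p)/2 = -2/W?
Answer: 351 - 8*√74 ≈ 282.18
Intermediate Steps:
t(W, p) = 4/W (t(W, p) = -(-4)/W = 4/W)
O = -4 (O = 4/(-1) = 4*(-1) = -4)
K(l, X) = √(X² + l²)
K(-14, 10)*O + 351 = √(10² + (-14)²)*(-4) + 351 = √(100 + 196)*(-4) + 351 = √296*(-4) + 351 = (2*√74)*(-4) + 351 = -8*√74 + 351 = 351 - 8*√74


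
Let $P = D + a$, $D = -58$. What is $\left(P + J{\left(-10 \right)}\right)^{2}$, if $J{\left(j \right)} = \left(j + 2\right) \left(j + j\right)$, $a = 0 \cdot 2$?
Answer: $10404$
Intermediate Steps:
$a = 0$
$P = -58$ ($P = -58 + 0 = -58$)
$J{\left(j \right)} = 2 j \left(2 + j\right)$ ($J{\left(j \right)} = \left(2 + j\right) 2 j = 2 j \left(2 + j\right)$)
$\left(P + J{\left(-10 \right)}\right)^{2} = \left(-58 + 2 \left(-10\right) \left(2 - 10\right)\right)^{2} = \left(-58 + 2 \left(-10\right) \left(-8\right)\right)^{2} = \left(-58 + 160\right)^{2} = 102^{2} = 10404$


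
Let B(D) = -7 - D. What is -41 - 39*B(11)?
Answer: 661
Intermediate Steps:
-41 - 39*B(11) = -41 - 39*(-7 - 1*11) = -41 - 39*(-7 - 11) = -41 - 39*(-18) = -41 + 702 = 661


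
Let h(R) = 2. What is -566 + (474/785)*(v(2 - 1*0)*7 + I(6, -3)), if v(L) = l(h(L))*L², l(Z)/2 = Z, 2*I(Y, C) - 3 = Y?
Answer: -389089/785 ≈ -495.65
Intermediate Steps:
I(Y, C) = 3/2 + Y/2
l(Z) = 2*Z
v(L) = 4*L² (v(L) = (2*2)*L² = 4*L²)
-566 + (474/785)*(v(2 - 1*0)*7 + I(6, -3)) = -566 + (474/785)*((4*(2 - 1*0)²)*7 + (3/2 + (½)*6)) = -566 + (474*(1/785))*((4*(2 + 0)²)*7 + (3/2 + 3)) = -566 + 474*((4*2²)*7 + 9/2)/785 = -566 + 474*((4*4)*7 + 9/2)/785 = -566 + 474*(16*7 + 9/2)/785 = -566 + 474*(112 + 9/2)/785 = -566 + (474/785)*(233/2) = -566 + 55221/785 = -389089/785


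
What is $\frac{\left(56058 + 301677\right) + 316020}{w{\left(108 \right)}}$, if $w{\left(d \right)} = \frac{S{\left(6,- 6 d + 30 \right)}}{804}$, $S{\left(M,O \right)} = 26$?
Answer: $\frac{270849510}{13} \approx 2.0835 \cdot 10^{7}$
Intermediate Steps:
$w{\left(d \right)} = \frac{13}{402}$ ($w{\left(d \right)} = \frac{26}{804} = 26 \cdot \frac{1}{804} = \frac{13}{402}$)
$\frac{\left(56058 + 301677\right) + 316020}{w{\left(108 \right)}} = \frac{\left(56058 + 301677\right) + 316020}{\frac{13}{402}} = \left(357735 + 316020\right) \frac{402}{13} = 673755 \cdot \frac{402}{13} = \frac{270849510}{13}$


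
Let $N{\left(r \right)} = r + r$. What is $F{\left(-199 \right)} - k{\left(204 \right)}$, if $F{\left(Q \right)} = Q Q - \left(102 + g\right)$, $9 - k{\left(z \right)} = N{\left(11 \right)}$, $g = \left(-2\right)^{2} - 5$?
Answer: $39513$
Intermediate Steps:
$N{\left(r \right)} = 2 r$
$g = -1$ ($g = 4 - 5 = -1$)
$k{\left(z \right)} = -13$ ($k{\left(z \right)} = 9 - 2 \cdot 11 = 9 - 22 = -13$)
$F{\left(Q \right)} = -101 + Q^{2}$ ($F{\left(Q \right)} = Q Q - 101 = Q^{2} + \left(-102 + 1\right) = Q^{2} - 101 = -101 + Q^{2}$)
$F{\left(-199 \right)} - k{\left(204 \right)} = \left(-101 + \left(-199\right)^{2}\right) - -13 = \left(-101 + 39601\right) + 13 = 39500 + 13 = 39513$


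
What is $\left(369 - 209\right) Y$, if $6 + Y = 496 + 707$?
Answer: $191520$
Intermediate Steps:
$Y = 1197$ ($Y = -6 + \left(496 + 707\right) = -6 + 1203 = 1197$)
$\left(369 - 209\right) Y = \left(369 - 209\right) 1197 = 160 \cdot 1197 = 191520$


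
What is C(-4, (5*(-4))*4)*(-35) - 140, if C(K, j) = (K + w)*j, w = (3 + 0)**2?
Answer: 13860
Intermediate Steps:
w = 9 (w = 3**2 = 9)
C(K, j) = j*(9 + K) (C(K, j) = (K + 9)*j = (9 + K)*j = j*(9 + K))
C(-4, (5*(-4))*4)*(-35) - 140 = (((5*(-4))*4)*(9 - 4))*(-35) - 140 = (-20*4*5)*(-35) - 140 = -80*5*(-35) - 140 = -400*(-35) - 140 = 14000 - 140 = 13860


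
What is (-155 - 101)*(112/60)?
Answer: -7168/15 ≈ -477.87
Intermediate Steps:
(-155 - 101)*(112/60) = -28672/60 = -256*28/15 = -7168/15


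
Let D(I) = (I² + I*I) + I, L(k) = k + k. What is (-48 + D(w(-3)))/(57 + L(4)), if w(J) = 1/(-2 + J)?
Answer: -1203/1625 ≈ -0.74031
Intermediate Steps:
L(k) = 2*k
D(I) = I + 2*I² (D(I) = (I² + I²) + I = 2*I² + I = I + 2*I²)
(-48 + D(w(-3)))/(57 + L(4)) = (-48 + (1 + 2/(-2 - 3))/(-2 - 3))/(57 + 2*4) = (-48 + (1 + 2/(-5))/(-5))/(57 + 8) = (-48 - (1 + 2*(-⅕))/5)/65 = (-48 - (1 - ⅖)/5)/65 = (-48 - ⅕*⅗)/65 = (-48 - 3/25)/65 = (1/65)*(-1203/25) = -1203/1625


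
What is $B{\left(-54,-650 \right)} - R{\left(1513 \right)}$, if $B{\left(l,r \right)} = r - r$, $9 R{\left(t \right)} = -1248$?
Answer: $\frac{416}{3} \approx 138.67$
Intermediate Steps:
$R{\left(t \right)} = - \frac{416}{3}$ ($R{\left(t \right)} = \frac{1}{9} \left(-1248\right) = - \frac{416}{3}$)
$B{\left(l,r \right)} = 0$
$B{\left(-54,-650 \right)} - R{\left(1513 \right)} = 0 - - \frac{416}{3} = 0 + \frac{416}{3} = \frac{416}{3}$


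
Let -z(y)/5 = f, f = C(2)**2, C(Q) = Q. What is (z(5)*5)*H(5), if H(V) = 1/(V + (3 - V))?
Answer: -100/3 ≈ -33.333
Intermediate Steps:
H(V) = 1/3
f = 4 (f = 2**2 = 4)
z(y) = -20 (z(y) = -5*4 = -20)
(z(5)*5)*H(5) = -20*5*(1/3) = -100*1/3 = -100/3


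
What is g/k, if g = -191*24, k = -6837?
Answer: 1528/2279 ≈ 0.67047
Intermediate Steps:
g = -4584
g/k = -4584/(-6837) = -4584*(-1/6837) = 1528/2279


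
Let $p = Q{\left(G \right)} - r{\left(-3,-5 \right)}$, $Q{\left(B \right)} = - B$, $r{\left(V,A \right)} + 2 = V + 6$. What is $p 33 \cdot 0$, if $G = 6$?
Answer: $0$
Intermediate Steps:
$r{\left(V,A \right)} = 4 + V$ ($r{\left(V,A \right)} = -2 + \left(V + 6\right) = -2 + \left(6 + V\right) = 4 + V$)
$p = -7$ ($p = \left(-1\right) 6 - \left(4 - 3\right) = -6 - 1 = -7$)
$p 33 \cdot 0 = \left(-7\right) 33 \cdot 0 = \left(-231\right) 0 = 0$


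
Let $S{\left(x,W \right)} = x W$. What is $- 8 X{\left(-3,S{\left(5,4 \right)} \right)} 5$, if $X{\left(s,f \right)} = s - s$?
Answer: $0$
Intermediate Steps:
$S{\left(x,W \right)} = W x$
$X{\left(s,f \right)} = 0$
$- 8 X{\left(-3,S{\left(5,4 \right)} \right)} 5 = \left(-8\right) 0 \cdot 5 = 0 \cdot 5 = 0$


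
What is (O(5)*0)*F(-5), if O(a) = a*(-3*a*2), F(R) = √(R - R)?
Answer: 0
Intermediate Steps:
F(R) = 0 (F(R) = √0 = 0)
O(a) = -6*a² (O(a) = a*(-6*a) = -6*a²)
(O(5)*0)*F(-5) = (-6*5²*0)*0 = (-6*25*0)*0 = -150*0*0 = 0*0 = 0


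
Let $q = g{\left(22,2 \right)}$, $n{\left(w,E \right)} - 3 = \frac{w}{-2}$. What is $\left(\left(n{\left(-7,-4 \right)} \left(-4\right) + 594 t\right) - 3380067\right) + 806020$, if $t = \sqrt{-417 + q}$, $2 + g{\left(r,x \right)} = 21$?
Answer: $-2574073 + 594 i \sqrt{398} \approx -2.5741 \cdot 10^{6} + 11850.0 i$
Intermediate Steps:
$n{\left(w,E \right)} = 3 - \frac{w}{2}$ ($n{\left(w,E \right)} = 3 + \frac{w}{-2} = 3 + w \left(- \frac{1}{2}\right) = 3 - \frac{w}{2}$)
$g{\left(r,x \right)} = 19$ ($g{\left(r,x \right)} = -2 + 21 = 19$)
$q = 19$
$t = i \sqrt{398}$ ($t = \sqrt{-417 + 19} = \sqrt{-398} = i \sqrt{398} \approx 19.95 i$)
$\left(\left(n{\left(-7,-4 \right)} \left(-4\right) + 594 t\right) - 3380067\right) + 806020 = \left(\left(\left(3 - - \frac{7}{2}\right) \left(-4\right) + 594 i \sqrt{398}\right) - 3380067\right) + 806020 = \left(\left(\left(3 + \frac{7}{2}\right) \left(-4\right) + 594 i \sqrt{398}\right) - 3380067\right) + 806020 = \left(\left(\frac{13}{2} \left(-4\right) + 594 i \sqrt{398}\right) - 3380067\right) + 806020 = \left(\left(-26 + 594 i \sqrt{398}\right) - 3380067\right) + 806020 = \left(-3380093 + 594 i \sqrt{398}\right) + 806020 = -2574073 + 594 i \sqrt{398}$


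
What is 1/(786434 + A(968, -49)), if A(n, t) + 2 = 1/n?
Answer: 968/761266177 ≈ 1.2716e-6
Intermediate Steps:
A(n, t) = -2 + 1/n
1/(786434 + A(968, -49)) = 1/(786434 + (-2 + 1/968)) = 1/(786434 - 1935/968) = 1/(761266177/968) = 968/761266177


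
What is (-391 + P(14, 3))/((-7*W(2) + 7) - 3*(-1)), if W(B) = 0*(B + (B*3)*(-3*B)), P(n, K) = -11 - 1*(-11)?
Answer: -391/10 ≈ -39.100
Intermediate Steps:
P(n, K) = 0 (P(n, K) = -11 + 11 = 0)
W(B) = 0 (W(B) = 0*(B + (3*B)*(-3*B)) = 0*(B - 9*B²) = 0)
(-391 + P(14, 3))/((-7*W(2) + 7) - 3*(-1)) = (-391 + 0)/((-7*0 + 7) - 3*(-1)) = -391/((0 + 7) + 3) = -391/(7 + 3) = -391/10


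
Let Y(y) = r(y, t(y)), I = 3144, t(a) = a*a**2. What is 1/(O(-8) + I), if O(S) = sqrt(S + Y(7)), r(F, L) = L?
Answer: 3144/9884401 - sqrt(335)/9884401 ≈ 0.00031622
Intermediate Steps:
t(a) = a**3
Y(y) = y**3
O(S) = sqrt(343 + S) (O(S) = sqrt(S + 7**3) = sqrt(S + 343) = sqrt(343 + S))
1/(O(-8) + I) = 1/(sqrt(343 - 8) + 3144) = 1/(sqrt(335) + 3144) = 1/(3144 + sqrt(335))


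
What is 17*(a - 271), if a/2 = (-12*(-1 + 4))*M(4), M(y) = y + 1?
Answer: -10727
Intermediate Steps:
M(y) = 1 + y
a = -360 (a = 2*((-12*(-1 + 4))*(1 + 4)) = 2*(-12*3*5) = 2*(-6*6*5) = 2*(-36*5) = 2*(-180) = -360)
17*(a - 271) = 17*(-360 - 271) = 17*(-631) = -10727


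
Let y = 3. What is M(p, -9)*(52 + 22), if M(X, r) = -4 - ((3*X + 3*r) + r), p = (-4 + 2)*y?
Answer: 3700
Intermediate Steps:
p = -6 (p = (-4 + 2)*3 = -2*3 = -6)
M(X, r) = -4 - 4*r - 3*X (M(X, r) = -4 - (3*X + 4*r) = -4 + (-4*r - 3*X) = -4 - 4*r - 3*X)
M(p, -9)*(52 + 22) = (-4 - 4*(-9) - 3*(-6))*(52 + 22) = (-4 + 36 + 18)*74 = 50*74 = 3700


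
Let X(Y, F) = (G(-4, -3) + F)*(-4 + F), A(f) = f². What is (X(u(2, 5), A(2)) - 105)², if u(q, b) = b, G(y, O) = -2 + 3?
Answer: 11025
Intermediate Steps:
G(y, O) = 1
X(Y, F) = (1 + F)*(-4 + F)
(X(u(2, 5), A(2)) - 105)² = ((-4 + (2²)² - 3*2²) - 105)² = ((-4 + 4² - 3*4) - 105)² = ((-4 + 16 - 12) - 105)² = (0 - 105)² = (-105)² = 11025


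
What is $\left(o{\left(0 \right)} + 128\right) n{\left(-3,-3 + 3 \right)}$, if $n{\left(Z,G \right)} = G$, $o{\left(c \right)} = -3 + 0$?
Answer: $0$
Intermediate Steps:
$o{\left(c \right)} = -3$
$\left(o{\left(0 \right)} + 128\right) n{\left(-3,-3 + 3 \right)} = \left(-3 + 128\right) \left(-3 + 3\right) = 125 \cdot 0 = 0$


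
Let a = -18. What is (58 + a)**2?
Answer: 1600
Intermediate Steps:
(58 + a)**2 = (58 - 18)**2 = 40**2 = 1600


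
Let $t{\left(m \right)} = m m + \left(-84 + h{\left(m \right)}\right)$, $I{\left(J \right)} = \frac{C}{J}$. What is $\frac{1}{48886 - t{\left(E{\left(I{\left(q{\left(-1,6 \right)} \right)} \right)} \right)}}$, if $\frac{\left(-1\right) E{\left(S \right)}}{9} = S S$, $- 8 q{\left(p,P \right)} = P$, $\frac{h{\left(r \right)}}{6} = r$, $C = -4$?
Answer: $- \frac{1}{15030} \approx -6.6534 \cdot 10^{-5}$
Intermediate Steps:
$h{\left(r \right)} = 6 r$
$q{\left(p,P \right)} = - \frac{P}{8}$
$I{\left(J \right)} = - \frac{4}{J}$
$E{\left(S \right)} = - 9 S^{2}$ ($E{\left(S \right)} = - 9 S S = - 9 S^{2}$)
$t{\left(m \right)} = -84 + m^{2} + 6 m$ ($t{\left(m \right)} = m m + \left(-84 + 6 m\right) = m^{2} + \left(-84 + 6 m\right) = -84 + m^{2} + 6 m$)
$\frac{1}{48886 - t{\left(E{\left(I{\left(q{\left(-1,6 \right)} \right)} \right)} \right)}} = \frac{1}{48886 - \left(-84 + \left(- 9 \left(- \frac{4}{\left(- \frac{1}{8}\right) 6}\right)^{2}\right)^{2} + 6 \left(- 9 \left(- \frac{4}{\left(- \frac{1}{8}\right) 6}\right)^{2}\right)\right)} = \frac{1}{48886 - \left(-84 + \left(- 9 \left(- \frac{4}{- \frac{3}{4}}\right)^{2}\right)^{2} + 6 \left(- 9 \left(- \frac{4}{- \frac{3}{4}}\right)^{2}\right)\right)} = \frac{1}{48886 - \left(-84 + \left(- 9 \left(\left(-4\right) \left(- \frac{4}{3}\right)\right)^{2}\right)^{2} + 6 \left(- 9 \left(\left(-4\right) \left(- \frac{4}{3}\right)\right)^{2}\right)\right)} = \frac{1}{48886 - \left(-84 + \left(- 9 \left(\frac{16}{3}\right)^{2}\right)^{2} + 6 \left(- 9 \left(\frac{16}{3}\right)^{2}\right)\right)} = \frac{1}{48886 - \left(-84 + \left(\left(-9\right) \frac{256}{9}\right)^{2} + 6 \left(\left(-9\right) \frac{256}{9}\right)\right)} = \frac{1}{48886 - \left(-84 + \left(-256\right)^{2} + 6 \left(-256\right)\right)} = \frac{1}{48886 - \left(-84 + 65536 - 1536\right)} = \frac{1}{48886 - 63916} = \frac{1}{-15030} = - \frac{1}{15030}$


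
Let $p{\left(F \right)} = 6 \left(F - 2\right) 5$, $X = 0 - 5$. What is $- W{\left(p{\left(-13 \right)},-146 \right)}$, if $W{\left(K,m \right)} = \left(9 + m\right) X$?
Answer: $-685$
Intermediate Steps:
$X = -5$
$p{\left(F \right)} = -60 + 30 F$ ($p{\left(F \right)} = 6 \left(-2 + F\right) 5 = \left(-12 + 6 F\right) 5 = -60 + 30 F$)
$W{\left(K,m \right)} = -45 - 5 m$ ($W{\left(K,m \right)} = \left(9 + m\right) \left(-5\right) = -45 - 5 m$)
$- W{\left(p{\left(-13 \right)},-146 \right)} = - (-45 - -730) = - (-45 + 730) = \left(-1\right) 685 = -685$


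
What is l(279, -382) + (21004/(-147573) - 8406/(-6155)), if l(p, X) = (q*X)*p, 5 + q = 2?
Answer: 290419281076228/908311815 ≈ 3.1974e+5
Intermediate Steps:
q = -3 (q = -5 + 2 = -3)
l(p, X) = -3*X*p (l(p, X) = (-3*X)*p = -3*X*p)
l(279, -382) + (21004/(-147573) - 8406/(-6155)) = -3*(-382)*279 + (21004/(-147573) - 8406/(-6155)) = 319734 + (21004*(-1/147573) - 8406*(-1/6155)) = 319734 + (-21004/147573 + 8406/6155) = 319734 + 1111219018/908311815 = 290419281076228/908311815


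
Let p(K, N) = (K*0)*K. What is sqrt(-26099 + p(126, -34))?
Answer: I*sqrt(26099) ≈ 161.55*I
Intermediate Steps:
p(K, N) = 0 (p(K, N) = 0*K = 0)
sqrt(-26099 + p(126, -34)) = sqrt(-26099 + 0) = sqrt(-26099) = I*sqrt(26099)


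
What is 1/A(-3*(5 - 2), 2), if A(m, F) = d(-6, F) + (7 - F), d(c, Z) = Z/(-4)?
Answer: 2/9 ≈ 0.22222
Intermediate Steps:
d(c, Z) = -Z/4 (d(c, Z) = Z*(-1/4) = -Z/4)
A(m, F) = 7 - 5*F/4 (A(m, F) = -F/4 + (7 - F) = 7 - 5*F/4)
1/A(-3*(5 - 2), 2) = 1/(7 - 5/4*2) = 1/(7 - 5/2) = 1/(9/2) = 2/9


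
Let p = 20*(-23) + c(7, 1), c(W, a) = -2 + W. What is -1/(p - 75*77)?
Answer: 1/6230 ≈ 0.00016051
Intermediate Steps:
p = -455 (p = 20*(-23) + (-2 + 7) = -460 + 5 = -455)
-1/(p - 75*77) = -1/(-455 - 75*77) = -1/(-455 - 5775) = -1/(-6230) = -1*(-1/6230) = 1/6230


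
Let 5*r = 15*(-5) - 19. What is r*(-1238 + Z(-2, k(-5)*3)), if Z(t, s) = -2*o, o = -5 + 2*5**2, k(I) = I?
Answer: 124832/5 ≈ 24966.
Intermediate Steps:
o = 45 (o = -5 + 2*25 = -5 + 50 = 45)
Z(t, s) = -90 (Z(t, s) = -2*45 = -90)
r = -94/5 (r = (15*(-5) - 19)/5 = (-75 - 19)/5 = (1/5)*(-94) = -94/5 ≈ -18.800)
r*(-1238 + Z(-2, k(-5)*3)) = -94*(-1238 - 90)/5 = -94/5*(-1328) = 124832/5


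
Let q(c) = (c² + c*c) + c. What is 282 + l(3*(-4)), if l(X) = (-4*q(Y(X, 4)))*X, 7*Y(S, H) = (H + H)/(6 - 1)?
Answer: 365034/1225 ≈ 297.99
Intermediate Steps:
Y(S, H) = 2*H/35 (Y(S, H) = ((H + H)/(6 - 1))/7 = ((2*H)/5)/7 = ((2*H)*(⅕))/7 = (2*H/5)/7 = 2*H/35)
q(c) = c + 2*c² (q(c) = (c² + c²) + c = 2*c² + c = c + 2*c²)
l(X) = -1632*X/1225 (l(X) = (-4*(2/35)*4*(1 + 2*((2/35)*4)))*X = (-32*(1 + 2*(8/35))/35)*X = (-32*(1 + 16/35)/35)*X = (-32*51/(35*35))*X = (-4*408/1225)*X = -1632*X/1225)
282 + l(3*(-4)) = 282 - 4896*(-4)/1225 = 282 - 1632/1225*(-12) = 282 + 19584/1225 = 365034/1225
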